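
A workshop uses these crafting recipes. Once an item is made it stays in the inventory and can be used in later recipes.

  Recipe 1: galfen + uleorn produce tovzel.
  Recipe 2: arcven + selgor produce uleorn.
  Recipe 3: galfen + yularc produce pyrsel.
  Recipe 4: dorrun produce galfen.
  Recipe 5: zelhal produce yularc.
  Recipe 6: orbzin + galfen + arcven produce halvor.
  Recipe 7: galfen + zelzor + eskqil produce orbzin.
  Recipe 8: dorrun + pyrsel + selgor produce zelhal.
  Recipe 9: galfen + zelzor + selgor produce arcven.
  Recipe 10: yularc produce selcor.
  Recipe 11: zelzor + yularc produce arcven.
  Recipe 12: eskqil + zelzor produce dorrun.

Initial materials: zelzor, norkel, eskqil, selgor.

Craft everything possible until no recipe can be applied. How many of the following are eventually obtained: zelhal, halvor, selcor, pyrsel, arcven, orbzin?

3

Using Recipe 12, eskqil and zelzor make dorrun.
Using Recipe 4, dorrun makes galfen.
galfen + zelzor + eskqil → orbzin (Recipe 7).
galfen + zelzor + selgor → arcven (Recipe 9).
Using Recipe 6, orbzin, galfen, and arcven make halvor.
zelhal would need dorrun, pyrsel, and selgor (Recipe 8), but pyrsel is never obtained.
halvor: reached.
selcor would need yularc (Recipe 10), but yularc is never obtained.
pyrsel would need galfen and yularc (Recipe 3), but yularc is never obtained.
arcven: reached.
orbzin: reached.
Reached: halvor, arcven, and orbzin — 3 of the 6.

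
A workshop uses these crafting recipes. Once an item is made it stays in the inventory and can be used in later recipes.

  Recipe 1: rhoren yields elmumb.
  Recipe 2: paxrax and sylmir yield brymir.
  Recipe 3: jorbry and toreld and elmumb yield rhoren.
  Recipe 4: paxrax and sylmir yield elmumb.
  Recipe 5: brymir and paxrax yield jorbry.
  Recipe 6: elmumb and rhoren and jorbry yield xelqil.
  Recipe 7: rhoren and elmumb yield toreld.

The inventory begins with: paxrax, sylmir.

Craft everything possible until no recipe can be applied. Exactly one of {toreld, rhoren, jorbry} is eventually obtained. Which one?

jorbry

paxrax and sylmir → brymir (Recipe 2).
brymir and paxrax → jorbry (Recipe 5).
rhoren would need jorbry, toreld, and elmumb (Recipe 3), but toreld is never obtained. toreld would need rhoren and elmumb (Recipe 7), but rhoren is never obtained.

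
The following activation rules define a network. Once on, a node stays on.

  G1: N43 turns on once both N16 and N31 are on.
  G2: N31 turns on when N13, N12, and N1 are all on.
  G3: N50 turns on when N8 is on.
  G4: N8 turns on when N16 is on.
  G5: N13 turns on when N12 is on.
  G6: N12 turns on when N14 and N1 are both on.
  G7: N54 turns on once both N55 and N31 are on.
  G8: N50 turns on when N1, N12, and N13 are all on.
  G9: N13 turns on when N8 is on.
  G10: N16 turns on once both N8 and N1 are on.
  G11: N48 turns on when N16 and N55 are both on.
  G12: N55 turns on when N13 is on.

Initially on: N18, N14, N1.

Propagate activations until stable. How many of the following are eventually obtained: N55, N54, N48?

G6: N14 and N1 on → N12 on.
G5: N12 on → N13 on.
N13, N12, and N1 are on, so N31 turns on (G2).
G12: N13 on → N55 on.
G7: N55 and N31 on → N54 on.
N55: reached.
N54: reached.
N48 would need N16 and N55 (G11), but N16 never turns on.
Reached: N55 and N54 — 2 of the 3.

2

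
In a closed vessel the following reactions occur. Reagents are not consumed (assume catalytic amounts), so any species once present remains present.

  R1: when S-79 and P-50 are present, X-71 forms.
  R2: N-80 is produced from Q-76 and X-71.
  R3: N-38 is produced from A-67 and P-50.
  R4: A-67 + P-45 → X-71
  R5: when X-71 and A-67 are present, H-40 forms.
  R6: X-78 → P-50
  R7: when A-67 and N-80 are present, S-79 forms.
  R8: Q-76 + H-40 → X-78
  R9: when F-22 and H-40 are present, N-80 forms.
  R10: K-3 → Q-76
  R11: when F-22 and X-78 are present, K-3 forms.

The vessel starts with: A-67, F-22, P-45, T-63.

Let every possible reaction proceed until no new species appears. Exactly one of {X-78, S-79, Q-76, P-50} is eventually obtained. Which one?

S-79

A-67 and P-45 present → X-71 forms (R4).
X-71 and A-67 present → H-40 forms (R5).
F-22 and H-40 present → N-80 forms (R9).
A-67 and N-80 present → S-79 forms (R7).
P-50 would need X-78 (R6), but X-78 never forms. Q-76 would need K-3 (R10), but K-3 never forms. X-78 would need Q-76 and H-40 (R8), but Q-76 never forms.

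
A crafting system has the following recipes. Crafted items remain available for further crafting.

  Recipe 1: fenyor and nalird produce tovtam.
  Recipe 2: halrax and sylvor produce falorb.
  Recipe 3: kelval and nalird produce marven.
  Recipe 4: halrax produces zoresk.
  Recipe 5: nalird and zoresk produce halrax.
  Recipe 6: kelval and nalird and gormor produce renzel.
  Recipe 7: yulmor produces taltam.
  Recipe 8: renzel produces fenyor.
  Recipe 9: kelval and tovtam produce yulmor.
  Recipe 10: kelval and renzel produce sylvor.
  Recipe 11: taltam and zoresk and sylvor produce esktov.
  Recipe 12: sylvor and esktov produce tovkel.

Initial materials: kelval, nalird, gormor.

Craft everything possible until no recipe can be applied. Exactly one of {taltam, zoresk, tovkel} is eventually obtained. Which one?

kelval and nalird and gormor → renzel (Recipe 6).
Using Recipe 8, renzel makes fenyor.
fenyor and nalird → tovtam (Recipe 1).
kelval and tovtam → yulmor (Recipe 9).
yulmor → taltam (Recipe 7).
tovkel would need sylvor and esktov (Recipe 12), but esktov is never obtained. zoresk would need halrax (Recipe 4), but halrax is never obtained.

taltam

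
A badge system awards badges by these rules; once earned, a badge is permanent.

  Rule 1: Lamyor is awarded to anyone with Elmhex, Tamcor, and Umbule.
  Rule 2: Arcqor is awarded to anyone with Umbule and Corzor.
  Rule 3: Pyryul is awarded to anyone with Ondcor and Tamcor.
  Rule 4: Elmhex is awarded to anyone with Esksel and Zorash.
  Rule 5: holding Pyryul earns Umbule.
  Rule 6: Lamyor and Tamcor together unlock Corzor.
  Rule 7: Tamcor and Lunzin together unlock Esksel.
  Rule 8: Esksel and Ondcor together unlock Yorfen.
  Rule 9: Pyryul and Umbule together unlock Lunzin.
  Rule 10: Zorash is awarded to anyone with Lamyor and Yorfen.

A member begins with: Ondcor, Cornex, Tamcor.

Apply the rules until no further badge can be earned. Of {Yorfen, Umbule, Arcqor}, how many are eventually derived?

With Ondcor and Tamcor, Pyryul is earned (Rule 3).
With Pyryul, Umbule is earned (Rule 5).
With Pyryul and Umbule, Lunzin is earned (Rule 9).
With Tamcor and Lunzin, Esksel is earned (Rule 7).
With Esksel and Ondcor, Yorfen is earned (Rule 8).
Yorfen: reached.
Umbule: reached.
Arcqor would need Umbule and Corzor (Rule 2), but Corzor is never earned.
Reached: Yorfen and Umbule — 2 of the 3.

2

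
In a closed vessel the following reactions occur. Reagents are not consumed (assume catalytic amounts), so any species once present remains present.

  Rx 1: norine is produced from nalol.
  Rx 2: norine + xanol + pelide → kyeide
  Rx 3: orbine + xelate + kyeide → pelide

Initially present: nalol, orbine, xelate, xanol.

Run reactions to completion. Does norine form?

nalol present → norine forms (Rx 1).

Yes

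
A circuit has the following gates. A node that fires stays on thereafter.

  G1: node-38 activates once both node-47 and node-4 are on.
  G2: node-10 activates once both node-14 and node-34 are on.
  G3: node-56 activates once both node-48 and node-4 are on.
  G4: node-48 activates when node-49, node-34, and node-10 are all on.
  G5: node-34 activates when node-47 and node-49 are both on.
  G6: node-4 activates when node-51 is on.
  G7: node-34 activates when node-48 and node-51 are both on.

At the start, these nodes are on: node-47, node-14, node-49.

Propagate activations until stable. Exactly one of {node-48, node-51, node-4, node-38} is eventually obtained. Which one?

node-48

node-47 and node-49 are on, so node-34 activates (G5).
node-14 and node-34 are on, so node-10 activates (G2).
node-49, node-34, and node-10 are on, so node-48 activates (G4).
No rule produces node-51, and it is not given. node-4 would need node-51 (G6), but node-51 never turns on. node-38 would need node-47 and node-4 (G1), but node-4 never turns on.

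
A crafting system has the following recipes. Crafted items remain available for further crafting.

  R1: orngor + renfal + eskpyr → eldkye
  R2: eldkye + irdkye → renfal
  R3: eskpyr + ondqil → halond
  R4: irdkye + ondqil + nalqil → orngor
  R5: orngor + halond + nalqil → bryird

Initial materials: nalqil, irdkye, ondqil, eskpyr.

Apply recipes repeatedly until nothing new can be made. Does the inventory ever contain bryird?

Yes

eskpyr + ondqil → halond (R3).
Using R4, irdkye, ondqil, and nalqil make orngor.
Using R5, orngor, halond, and nalqil make bryird.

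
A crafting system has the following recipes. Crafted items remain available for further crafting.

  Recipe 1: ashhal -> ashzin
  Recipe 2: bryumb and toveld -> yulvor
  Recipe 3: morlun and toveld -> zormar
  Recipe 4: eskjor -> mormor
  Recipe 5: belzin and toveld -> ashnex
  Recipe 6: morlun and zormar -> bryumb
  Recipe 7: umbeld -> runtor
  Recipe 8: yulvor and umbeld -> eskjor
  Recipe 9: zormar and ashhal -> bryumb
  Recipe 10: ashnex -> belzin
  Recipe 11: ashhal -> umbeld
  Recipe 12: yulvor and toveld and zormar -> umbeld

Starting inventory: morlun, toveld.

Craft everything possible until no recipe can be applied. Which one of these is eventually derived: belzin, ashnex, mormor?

mormor

Using Recipe 3, morlun and toveld make zormar.
morlun and zormar -> bryumb (Recipe 6).
Using Recipe 2, bryumb and toveld make yulvor.
Using Recipe 12, yulvor, toveld, and zormar make umbeld.
yulvor and umbeld -> eskjor (Recipe 8).
eskjor -> mormor (Recipe 4).
ashnex would need belzin and toveld (Recipe 5), but belzin is never obtained. belzin would need ashnex (Recipe 10), but ashnex is never obtained.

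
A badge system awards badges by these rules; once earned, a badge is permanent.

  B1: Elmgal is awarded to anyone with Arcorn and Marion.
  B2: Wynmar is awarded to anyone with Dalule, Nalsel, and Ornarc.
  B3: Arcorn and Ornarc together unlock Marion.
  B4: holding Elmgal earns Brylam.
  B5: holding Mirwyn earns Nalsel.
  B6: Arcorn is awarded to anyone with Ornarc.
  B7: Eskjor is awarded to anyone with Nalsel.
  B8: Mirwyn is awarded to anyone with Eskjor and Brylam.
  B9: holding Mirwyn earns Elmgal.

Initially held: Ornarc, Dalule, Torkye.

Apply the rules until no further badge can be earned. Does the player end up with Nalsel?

Nalsel would need Mirwyn (B5), but Mirwyn is never earned.

No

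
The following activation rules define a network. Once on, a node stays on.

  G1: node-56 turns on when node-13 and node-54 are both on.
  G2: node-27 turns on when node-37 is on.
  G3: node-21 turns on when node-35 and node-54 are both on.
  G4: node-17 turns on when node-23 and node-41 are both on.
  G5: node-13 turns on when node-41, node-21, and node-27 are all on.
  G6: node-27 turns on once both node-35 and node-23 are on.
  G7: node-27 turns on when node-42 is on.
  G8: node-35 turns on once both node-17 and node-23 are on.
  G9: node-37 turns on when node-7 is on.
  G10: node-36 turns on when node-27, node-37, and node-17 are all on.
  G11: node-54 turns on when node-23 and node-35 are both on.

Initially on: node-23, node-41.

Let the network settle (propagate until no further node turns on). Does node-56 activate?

node-23 and node-41 are on, so node-17 turns on (G4).
G8: node-17 and node-23 on → node-35 on.
node-35 and node-23 are on, so node-27 turns on (G6).
G11: node-23 and node-35 on → node-54 on.
node-35 and node-54 are on, so node-21 turns on (G3).
node-41, node-21, and node-27 are on, so node-13 turns on (G5).
node-13 and node-54 are on, so node-56 turns on (G1).

Yes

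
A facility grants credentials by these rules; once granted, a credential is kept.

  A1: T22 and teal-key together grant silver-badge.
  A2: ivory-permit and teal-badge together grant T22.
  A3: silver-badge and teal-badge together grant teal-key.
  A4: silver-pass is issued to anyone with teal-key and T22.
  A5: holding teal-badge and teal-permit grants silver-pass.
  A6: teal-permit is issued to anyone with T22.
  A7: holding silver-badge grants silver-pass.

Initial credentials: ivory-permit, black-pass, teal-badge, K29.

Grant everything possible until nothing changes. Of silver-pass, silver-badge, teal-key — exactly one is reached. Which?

Holding ivory-permit and teal-badge grants T22 (A2).
Holding T22 grants teal-permit (A6).
Holding teal-badge and teal-permit grants silver-pass (A5).
silver-badge would need T22 and teal-key (A1), but teal-key is never granted. teal-key would need silver-badge and teal-badge (A3), but silver-badge is never granted.

silver-pass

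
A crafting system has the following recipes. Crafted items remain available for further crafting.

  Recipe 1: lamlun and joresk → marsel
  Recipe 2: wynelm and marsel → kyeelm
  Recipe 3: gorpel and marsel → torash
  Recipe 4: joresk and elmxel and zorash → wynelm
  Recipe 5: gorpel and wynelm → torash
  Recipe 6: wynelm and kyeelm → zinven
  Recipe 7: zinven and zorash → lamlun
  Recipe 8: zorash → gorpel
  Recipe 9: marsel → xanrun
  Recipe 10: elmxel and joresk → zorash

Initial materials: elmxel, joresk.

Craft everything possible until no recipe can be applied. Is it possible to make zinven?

No

zinven would need wynelm and kyeelm (Recipe 6), but kyeelm is never obtained.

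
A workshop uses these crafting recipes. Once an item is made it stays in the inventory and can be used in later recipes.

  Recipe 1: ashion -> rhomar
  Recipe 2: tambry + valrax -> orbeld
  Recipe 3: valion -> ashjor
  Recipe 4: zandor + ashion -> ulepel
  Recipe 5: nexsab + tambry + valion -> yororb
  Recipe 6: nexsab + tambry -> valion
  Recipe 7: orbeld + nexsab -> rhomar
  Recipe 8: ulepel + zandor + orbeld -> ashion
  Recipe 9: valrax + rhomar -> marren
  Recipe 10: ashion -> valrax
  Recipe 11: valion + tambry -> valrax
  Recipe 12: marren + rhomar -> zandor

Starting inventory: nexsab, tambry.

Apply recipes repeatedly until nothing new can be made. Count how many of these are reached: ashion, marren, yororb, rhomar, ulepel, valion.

Using Recipe 6, nexsab and tambry make valion.
Using Recipe 5, nexsab, tambry, and valion make yororb.
Using Recipe 11, valion and tambry make valrax.
tambry + valrax -> orbeld (Recipe 2).
Using Recipe 7, orbeld and nexsab make rhomar.
valrax + rhomar -> marren (Recipe 9).
ashion would need ulepel, zandor, and orbeld (Recipe 8), but ulepel is never obtained.
marren: reached.
yororb: reached.
rhomar: reached.
ulepel would need zandor and ashion (Recipe 4), but ashion is never obtained.
valion: reached.
Reached: marren, yororb, rhomar, and valion — 4 of the 6.

4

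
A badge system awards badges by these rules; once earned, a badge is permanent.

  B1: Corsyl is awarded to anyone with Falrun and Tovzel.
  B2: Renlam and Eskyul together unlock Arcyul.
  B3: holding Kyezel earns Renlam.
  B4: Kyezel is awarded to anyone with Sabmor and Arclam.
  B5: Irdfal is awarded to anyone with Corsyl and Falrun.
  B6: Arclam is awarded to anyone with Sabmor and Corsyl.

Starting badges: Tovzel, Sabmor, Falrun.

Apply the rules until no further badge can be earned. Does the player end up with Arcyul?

Arcyul would need Renlam and Eskyul (B2), but Eskyul is never earned.

No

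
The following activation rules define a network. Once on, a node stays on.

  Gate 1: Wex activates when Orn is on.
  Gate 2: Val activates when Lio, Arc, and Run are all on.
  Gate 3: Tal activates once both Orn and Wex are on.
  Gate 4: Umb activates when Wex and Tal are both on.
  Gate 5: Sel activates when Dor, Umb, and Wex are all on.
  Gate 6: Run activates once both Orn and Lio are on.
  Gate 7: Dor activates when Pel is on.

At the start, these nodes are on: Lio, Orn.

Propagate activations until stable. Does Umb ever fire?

Yes

Gate 1: Orn on → Wex on.
Orn and Wex are on, so Tal activates (Gate 3).
Gate 4: Wex and Tal on → Umb on.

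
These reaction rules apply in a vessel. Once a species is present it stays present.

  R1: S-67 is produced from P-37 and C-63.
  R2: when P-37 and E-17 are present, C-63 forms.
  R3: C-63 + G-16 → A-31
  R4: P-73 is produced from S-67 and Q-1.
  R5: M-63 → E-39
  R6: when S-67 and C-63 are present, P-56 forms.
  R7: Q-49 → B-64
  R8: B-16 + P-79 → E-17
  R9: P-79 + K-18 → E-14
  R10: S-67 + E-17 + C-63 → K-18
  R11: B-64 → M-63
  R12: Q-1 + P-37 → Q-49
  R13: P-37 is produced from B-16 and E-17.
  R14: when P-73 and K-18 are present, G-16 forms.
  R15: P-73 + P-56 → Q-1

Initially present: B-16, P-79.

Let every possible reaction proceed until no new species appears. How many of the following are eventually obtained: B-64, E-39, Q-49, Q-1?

B-64 would need Q-49 (R7), but Q-49 never forms.
E-39 would need M-63 (R5), but M-63 never forms.
Q-49 would need Q-1 and P-37 (R12), but Q-1 never forms.
Q-1 would need P-73 and P-56 (R15), but P-73 never forms.
None of the 4 are reached.

0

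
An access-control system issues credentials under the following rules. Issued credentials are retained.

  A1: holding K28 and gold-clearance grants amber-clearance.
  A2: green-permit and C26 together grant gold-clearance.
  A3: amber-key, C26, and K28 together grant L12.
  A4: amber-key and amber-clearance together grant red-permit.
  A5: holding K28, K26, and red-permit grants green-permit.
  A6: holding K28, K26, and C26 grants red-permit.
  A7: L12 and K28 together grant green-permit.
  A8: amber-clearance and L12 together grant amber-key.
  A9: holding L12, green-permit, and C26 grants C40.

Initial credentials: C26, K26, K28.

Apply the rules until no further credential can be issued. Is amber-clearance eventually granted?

Yes

Holding K28, K26, and C26 grants red-permit (A6).
Holding K28, K26, and red-permit grants green-permit (A5).
Holding green-permit and C26 grants gold-clearance (A2).
Holding K28 and gold-clearance grants amber-clearance (A1).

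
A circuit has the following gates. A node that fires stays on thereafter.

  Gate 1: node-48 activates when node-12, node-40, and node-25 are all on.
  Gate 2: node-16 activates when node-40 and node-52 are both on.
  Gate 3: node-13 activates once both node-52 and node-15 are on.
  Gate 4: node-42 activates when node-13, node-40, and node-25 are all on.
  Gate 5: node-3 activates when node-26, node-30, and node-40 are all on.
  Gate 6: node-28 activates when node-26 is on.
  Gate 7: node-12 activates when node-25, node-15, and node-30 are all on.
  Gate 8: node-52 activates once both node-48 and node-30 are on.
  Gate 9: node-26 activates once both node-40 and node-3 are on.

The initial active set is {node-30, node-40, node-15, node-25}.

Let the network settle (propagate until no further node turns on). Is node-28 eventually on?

No

node-28 would need node-26 (Gate 6), but node-26 never turns on.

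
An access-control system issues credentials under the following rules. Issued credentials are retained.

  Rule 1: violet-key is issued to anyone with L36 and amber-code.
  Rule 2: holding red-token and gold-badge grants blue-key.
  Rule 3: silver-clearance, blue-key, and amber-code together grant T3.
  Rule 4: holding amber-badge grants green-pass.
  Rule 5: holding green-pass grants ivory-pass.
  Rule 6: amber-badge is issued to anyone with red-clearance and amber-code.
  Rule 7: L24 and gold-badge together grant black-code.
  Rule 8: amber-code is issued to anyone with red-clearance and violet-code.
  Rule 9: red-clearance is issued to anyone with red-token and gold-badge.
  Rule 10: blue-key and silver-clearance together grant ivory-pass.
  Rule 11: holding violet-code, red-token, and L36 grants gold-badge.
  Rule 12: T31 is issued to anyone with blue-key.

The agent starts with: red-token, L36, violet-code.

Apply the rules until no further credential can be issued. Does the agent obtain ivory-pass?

Holding violet-code, red-token, and L36 grants gold-badge (Rule 11).
Holding red-token and gold-badge grants red-clearance (Rule 9).
Holding red-clearance and violet-code grants amber-code (Rule 8).
Holding red-clearance and amber-code grants amber-badge (Rule 6).
Holding amber-badge grants green-pass (Rule 4).
Holding green-pass grants ivory-pass (Rule 5).

Yes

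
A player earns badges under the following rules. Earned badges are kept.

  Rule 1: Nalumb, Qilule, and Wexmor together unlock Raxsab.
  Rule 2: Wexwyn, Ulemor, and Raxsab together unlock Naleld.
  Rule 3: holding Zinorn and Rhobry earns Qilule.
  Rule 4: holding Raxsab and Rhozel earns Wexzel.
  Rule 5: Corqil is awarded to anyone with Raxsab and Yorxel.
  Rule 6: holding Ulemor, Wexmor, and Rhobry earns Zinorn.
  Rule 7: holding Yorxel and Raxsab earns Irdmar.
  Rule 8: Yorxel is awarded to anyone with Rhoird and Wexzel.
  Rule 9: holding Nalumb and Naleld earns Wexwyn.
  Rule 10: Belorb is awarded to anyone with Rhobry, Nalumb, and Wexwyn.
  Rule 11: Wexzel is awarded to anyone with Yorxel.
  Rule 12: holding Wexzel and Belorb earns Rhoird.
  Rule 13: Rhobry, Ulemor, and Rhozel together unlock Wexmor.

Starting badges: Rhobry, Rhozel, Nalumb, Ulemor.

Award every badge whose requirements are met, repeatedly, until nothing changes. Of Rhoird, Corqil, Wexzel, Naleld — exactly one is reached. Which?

Wexzel

With Rhobry, Ulemor, and Rhozel, Wexmor is earned (Rule 13).
With Ulemor, Wexmor, and Rhobry, Zinorn is earned (Rule 6).
With Zinorn and Rhobry, Qilule is earned (Rule 3).
With Nalumb, Qilule, and Wexmor, Raxsab is earned (Rule 1).
With Raxsab and Rhozel, Wexzel is earned (Rule 4).
Rhoird would need Wexzel and Belorb (Rule 12), but Belorb is never earned. Corqil would need Raxsab and Yorxel (Rule 5), but Yorxel is never earned. Naleld would need Wexwyn, Ulemor, and Raxsab (Rule 2), but Wexwyn is never earned.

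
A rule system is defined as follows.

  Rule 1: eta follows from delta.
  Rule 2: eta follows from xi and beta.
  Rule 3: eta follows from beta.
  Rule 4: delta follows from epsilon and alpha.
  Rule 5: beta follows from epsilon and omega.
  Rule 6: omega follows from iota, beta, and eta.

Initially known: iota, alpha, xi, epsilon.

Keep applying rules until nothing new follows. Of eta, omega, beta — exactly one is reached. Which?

From epsilon and alpha, Rule 4 gives delta.
delta holds, so eta follows (Rule 1).
beta would need epsilon and omega (Rule 5), but omega is never established. omega would need iota, beta, and eta (Rule 6), but beta is never established.

eta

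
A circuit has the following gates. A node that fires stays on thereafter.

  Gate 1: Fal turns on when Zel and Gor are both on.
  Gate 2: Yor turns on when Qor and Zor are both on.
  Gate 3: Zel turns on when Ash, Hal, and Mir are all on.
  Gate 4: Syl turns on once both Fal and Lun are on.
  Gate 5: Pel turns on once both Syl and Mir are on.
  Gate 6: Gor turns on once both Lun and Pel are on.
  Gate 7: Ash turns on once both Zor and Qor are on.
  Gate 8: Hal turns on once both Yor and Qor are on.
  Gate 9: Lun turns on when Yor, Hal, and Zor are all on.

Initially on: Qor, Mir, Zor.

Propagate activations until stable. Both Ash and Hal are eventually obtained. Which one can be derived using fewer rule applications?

Ash

Ash: Zor and Qor are on, so Ash turns on (Gate 7). [1 rule application]
Hal: Gate 2: Qor and Zor on → Yor on. Yor and Qor are on, so Hal turns on (Gate 8). [2 rule applications]
Ash needs fewer.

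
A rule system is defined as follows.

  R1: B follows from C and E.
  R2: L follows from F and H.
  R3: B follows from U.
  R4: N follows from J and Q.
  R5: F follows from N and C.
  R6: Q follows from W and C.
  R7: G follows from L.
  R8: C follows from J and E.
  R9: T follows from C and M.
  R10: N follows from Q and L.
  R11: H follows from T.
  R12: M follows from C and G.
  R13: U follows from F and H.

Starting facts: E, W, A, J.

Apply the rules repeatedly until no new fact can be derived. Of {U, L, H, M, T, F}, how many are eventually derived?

1

J and E hold, so C follows (R8).
W and C hold, so Q follows (R6).
From J and Q, R4 gives N.
From N and C, R5 gives F.
U would need F and H (R13), but H is never established.
L would need F and H (R2), but H is never established.
H would need T (R11), but T is never established.
M would need C and G (R12), but G is never established.
T would need C and M (R9), but M is never established.
F: reached.
Reached: F — 1 of the 6.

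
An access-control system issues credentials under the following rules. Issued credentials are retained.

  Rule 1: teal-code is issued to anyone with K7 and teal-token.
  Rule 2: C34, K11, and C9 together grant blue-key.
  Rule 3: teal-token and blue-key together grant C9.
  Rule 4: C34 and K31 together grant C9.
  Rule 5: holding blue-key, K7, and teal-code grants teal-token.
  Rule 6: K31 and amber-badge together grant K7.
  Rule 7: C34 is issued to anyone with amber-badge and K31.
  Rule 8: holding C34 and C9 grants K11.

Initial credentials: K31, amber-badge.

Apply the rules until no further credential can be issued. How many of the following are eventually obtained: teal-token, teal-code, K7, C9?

2

Holding amber-badge and K31 grants C34 (Rule 7).
Holding K31 and amber-badge grants K7 (Rule 6).
Holding C34 and K31 grants C9 (Rule 4).
teal-token would need blue-key, K7, and teal-code (Rule 5), but teal-code is never granted.
teal-code would need K7 and teal-token (Rule 1), but teal-token is never granted.
K7: reached.
C9: reached.
Reached: K7 and C9 — 2 of the 4.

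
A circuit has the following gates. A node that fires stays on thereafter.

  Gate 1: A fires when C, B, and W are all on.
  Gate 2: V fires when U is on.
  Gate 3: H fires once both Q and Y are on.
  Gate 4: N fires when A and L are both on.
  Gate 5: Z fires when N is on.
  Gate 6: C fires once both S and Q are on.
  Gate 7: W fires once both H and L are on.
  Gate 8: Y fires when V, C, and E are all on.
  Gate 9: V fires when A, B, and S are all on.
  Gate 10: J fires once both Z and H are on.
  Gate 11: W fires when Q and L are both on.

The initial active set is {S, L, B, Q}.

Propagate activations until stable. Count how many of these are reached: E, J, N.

Gate 6: S and Q on → C on.
Gate 11: Q and L on → W on.
Gate 1: C, B, and W on → A on.
A and L are on, so N fires (Gate 4).
No rule produces E, and it is not given.
J would need Z and H (Gate 10), but H never turns on.
N: reached.
Reached: N — 1 of the 3.

1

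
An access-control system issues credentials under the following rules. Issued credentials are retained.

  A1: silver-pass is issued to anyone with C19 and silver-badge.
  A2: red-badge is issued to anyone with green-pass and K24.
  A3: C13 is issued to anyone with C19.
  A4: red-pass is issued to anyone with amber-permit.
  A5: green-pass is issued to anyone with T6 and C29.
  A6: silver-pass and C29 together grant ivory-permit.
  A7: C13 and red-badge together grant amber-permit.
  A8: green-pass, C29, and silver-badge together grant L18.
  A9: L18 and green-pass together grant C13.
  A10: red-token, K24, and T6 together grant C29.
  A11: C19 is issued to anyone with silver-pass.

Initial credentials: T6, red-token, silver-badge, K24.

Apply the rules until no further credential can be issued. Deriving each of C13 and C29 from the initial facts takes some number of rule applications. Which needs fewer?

C29: Holding red-token, K24, and T6 grants C29 (A10). [1 rule application]
C13: Holding red-token, K24, and T6 grants C29 (A10). Holding T6 and C29 grants green-pass (A5). Holding green-pass, C29, and silver-badge grants L18 (A8). Holding L18 and green-pass grants C13 (A9). [4 rule applications]
C29 needs fewer.

C29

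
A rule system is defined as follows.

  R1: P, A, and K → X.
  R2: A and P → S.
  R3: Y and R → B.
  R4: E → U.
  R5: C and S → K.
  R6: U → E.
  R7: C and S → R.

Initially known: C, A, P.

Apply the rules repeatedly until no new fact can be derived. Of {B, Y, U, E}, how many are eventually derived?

B would need Y and R (R3), but Y is never established.
No rule produces Y, and it is not given.
U would need E (R4), but E is never established.
E would need U (R6), but U is never established.
None of the 4 are reached.

0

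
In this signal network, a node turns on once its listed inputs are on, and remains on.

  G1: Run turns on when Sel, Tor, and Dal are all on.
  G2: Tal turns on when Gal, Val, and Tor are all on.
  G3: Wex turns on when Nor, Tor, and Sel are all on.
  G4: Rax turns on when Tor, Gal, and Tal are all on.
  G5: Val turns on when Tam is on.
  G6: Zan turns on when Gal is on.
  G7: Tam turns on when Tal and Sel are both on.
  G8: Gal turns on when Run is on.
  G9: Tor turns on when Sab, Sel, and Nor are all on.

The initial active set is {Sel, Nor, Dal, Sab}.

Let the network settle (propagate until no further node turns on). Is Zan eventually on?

Yes

G9: Sab, Sel, and Nor on → Tor on.
Sel, Tor, and Dal are on, so Run turns on (G1).
G8: Run on → Gal on.
Gal is on, so Zan turns on (G6).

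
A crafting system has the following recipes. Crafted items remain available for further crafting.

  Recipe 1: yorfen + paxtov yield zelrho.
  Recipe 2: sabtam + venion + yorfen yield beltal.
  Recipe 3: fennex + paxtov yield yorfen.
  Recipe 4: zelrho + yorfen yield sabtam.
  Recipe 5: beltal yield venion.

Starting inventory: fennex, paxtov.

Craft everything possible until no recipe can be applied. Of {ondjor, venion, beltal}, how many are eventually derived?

No rule produces ondjor, and it is not given.
venion would need beltal (Recipe 5), but beltal is never obtained.
beltal would need sabtam, venion, and yorfen (Recipe 2), but venion is never obtained.
None of the 3 are reached.

0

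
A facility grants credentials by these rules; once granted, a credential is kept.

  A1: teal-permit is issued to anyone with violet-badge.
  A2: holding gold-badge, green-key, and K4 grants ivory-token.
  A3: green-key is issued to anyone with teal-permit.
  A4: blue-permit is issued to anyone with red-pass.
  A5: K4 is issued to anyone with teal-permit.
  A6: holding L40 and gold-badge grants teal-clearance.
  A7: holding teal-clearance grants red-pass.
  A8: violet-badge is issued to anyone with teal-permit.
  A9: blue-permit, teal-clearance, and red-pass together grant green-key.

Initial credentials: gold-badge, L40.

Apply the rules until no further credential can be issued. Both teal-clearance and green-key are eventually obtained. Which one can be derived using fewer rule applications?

teal-clearance

teal-clearance: Holding L40 and gold-badge grants teal-clearance (A6). [1 rule application]
green-key: Holding L40 and gold-badge grants teal-clearance (A6). Holding teal-clearance grants red-pass (A7). Holding red-pass grants blue-permit (A4). Holding blue-permit, teal-clearance, and red-pass grants green-key (A9). [4 rule applications]
teal-clearance needs fewer.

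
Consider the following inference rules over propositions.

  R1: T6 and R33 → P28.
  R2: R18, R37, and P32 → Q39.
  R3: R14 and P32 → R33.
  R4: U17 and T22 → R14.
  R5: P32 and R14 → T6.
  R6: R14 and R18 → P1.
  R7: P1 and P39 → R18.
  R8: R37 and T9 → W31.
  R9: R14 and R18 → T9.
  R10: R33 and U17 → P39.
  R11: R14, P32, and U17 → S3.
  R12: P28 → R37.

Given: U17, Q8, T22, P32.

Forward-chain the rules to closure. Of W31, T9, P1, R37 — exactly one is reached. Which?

R37

From U17 and T22, R4 gives R14.
From R14 and P32, R3 gives R33.
From P32 and R14, R5 gives T6.
From T6 and R33, R1 gives P28.
P28 holds, so R37 follows (R12).
P1 would need R14 and R18 (R6), but R18 is never established. W31 would need R37 and T9 (R8), but T9 is never established. T9 would need R14 and R18 (R9), but R18 is never established.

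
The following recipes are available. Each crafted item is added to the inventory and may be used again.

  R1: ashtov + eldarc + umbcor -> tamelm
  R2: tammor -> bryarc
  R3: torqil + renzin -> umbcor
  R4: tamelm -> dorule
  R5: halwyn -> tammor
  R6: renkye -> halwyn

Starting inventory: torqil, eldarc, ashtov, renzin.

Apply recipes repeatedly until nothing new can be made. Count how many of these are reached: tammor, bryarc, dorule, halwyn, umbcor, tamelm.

3

Using R3, torqil and renzin make umbcor.
Using R1, ashtov, eldarc, and umbcor make tamelm.
tamelm -> dorule (R4).
tammor would need halwyn (R5), but halwyn is never obtained.
bryarc would need tammor (R2), but tammor is never obtained.
dorule: reached.
halwyn would need renkye (R6), but renkye is never obtained.
umbcor: reached.
tamelm: reached.
Reached: dorule, umbcor, and tamelm — 3 of the 6.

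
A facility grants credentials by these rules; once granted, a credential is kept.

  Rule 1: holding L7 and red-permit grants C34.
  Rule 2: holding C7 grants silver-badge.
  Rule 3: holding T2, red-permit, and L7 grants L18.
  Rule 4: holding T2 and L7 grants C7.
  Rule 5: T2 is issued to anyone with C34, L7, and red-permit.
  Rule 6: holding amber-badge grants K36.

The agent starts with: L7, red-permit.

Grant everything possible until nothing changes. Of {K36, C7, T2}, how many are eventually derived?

Holding L7 and red-permit grants C34 (Rule 1).
Holding C34, L7, and red-permit grants T2 (Rule 5).
Holding T2 and L7 grants C7 (Rule 4).
K36 would need amber-badge (Rule 6), but amber-badge is never granted.
C7: reached.
T2: reached.
Reached: C7 and T2 — 2 of the 3.

2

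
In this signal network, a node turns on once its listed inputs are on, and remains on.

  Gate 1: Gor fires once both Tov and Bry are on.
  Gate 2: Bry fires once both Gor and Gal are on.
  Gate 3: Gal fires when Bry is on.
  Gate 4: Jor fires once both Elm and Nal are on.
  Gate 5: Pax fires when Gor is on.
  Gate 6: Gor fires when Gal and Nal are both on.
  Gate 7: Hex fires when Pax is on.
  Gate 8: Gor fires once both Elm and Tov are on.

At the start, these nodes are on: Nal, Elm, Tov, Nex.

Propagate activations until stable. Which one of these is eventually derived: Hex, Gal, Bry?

Hex

Elm and Tov are on, so Gor fires (Gate 8).
Gor is on, so Pax fires (Gate 5).
Pax is on, so Hex fires (Gate 7).
Gal would need Bry (Gate 3), but Bry never turns on. Bry would need Gor and Gal (Gate 2), but Gal never turns on.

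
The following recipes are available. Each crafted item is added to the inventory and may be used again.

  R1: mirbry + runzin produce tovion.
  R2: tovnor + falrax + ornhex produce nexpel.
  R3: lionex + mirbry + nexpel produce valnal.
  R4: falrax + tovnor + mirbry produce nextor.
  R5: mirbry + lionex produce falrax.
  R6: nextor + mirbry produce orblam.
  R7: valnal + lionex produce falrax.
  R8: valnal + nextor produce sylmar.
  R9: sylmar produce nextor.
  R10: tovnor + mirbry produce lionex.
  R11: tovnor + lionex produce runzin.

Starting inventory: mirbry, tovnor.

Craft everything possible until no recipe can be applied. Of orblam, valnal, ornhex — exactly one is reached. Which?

tovnor + mirbry → lionex (R10).
Using R5, mirbry and lionex make falrax.
Using R4, falrax, tovnor, and mirbry make nextor.
nextor + mirbry → orblam (R6).
valnal would need lionex, mirbry, and nexpel (R3), but nexpel is never obtained. No rule produces ornhex, and it is not given.

orblam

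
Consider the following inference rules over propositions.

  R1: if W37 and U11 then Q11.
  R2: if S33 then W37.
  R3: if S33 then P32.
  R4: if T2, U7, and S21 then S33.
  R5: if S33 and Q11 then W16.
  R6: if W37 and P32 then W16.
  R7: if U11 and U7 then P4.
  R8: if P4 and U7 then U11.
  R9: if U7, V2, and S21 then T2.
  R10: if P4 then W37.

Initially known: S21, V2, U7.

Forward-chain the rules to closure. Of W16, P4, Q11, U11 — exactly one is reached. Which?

From U7, V2, and S21, R9 gives T2.
From T2, U7, and S21, R4 gives S33.
From S33, R2 gives W37.
From S33, R3 gives P32.
From W37 and P32, R6 gives W16.
Q11 would need W37 and U11 (R1), but U11 is never established. U11 would need P4 and U7 (R8), but P4 is never established. P4 would need U11 and U7 (R7), but U11 is never established.

W16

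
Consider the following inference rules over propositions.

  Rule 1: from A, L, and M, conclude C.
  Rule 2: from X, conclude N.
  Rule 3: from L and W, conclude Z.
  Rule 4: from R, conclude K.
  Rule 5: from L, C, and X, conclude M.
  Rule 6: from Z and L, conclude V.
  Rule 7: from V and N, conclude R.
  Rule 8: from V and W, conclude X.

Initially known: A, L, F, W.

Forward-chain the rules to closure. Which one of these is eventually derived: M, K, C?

K

From L and W, Rule 3 gives Z.
Z and L hold, so V follows (Rule 6).
V and W hold, so X follows (Rule 8).
X holds, so N follows (Rule 2).
V and N hold, so R follows (Rule 7).
R holds, so K follows (Rule 4).
M would need L, C, and X (Rule 5), but C is never established. C would need A, L, and M (Rule 1), but M is never established.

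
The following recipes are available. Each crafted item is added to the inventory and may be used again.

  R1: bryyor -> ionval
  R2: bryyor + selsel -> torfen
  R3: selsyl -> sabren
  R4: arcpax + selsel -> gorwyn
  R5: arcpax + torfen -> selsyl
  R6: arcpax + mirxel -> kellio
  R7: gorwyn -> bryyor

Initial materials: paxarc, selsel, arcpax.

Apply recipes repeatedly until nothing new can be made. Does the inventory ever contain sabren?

Yes

arcpax + selsel -> gorwyn (R4).
Using R7, gorwyn makes bryyor.
bryyor + selsel -> torfen (R2).
arcpax + torfen -> selsyl (R5).
Using R3, selsyl makes sabren.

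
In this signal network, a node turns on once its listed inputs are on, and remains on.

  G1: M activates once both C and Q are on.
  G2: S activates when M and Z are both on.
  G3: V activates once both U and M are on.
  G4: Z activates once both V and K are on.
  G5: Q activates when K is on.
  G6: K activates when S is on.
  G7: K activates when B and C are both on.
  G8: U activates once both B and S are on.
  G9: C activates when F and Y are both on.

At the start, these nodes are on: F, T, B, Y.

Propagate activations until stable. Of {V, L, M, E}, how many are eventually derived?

G9: F and Y on → C on.
G7: B and C on → K on.
G5: K on → Q on.
C and Q are on, so M activates (G1).
V would need U and M (G3), but U never turns on.
No rule produces L, and it is not given.
M: reached.
No rule produces E, and it is not given.
Reached: M — 1 of the 4.

1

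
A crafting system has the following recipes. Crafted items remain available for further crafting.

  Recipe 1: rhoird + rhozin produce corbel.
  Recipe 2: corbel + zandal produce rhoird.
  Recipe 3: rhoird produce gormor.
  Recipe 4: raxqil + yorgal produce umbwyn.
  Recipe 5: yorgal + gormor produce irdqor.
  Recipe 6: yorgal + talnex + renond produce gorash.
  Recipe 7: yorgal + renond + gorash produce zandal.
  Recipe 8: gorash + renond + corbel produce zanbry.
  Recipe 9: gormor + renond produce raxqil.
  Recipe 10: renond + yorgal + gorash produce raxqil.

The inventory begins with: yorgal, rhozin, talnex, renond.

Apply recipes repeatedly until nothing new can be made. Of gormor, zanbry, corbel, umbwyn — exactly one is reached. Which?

yorgal + talnex + renond → gorash (Recipe 6).
Using Recipe 10, renond, yorgal, and gorash make raxqil.
raxqil + yorgal → umbwyn (Recipe 4).
gormor would need rhoird (Recipe 3), but rhoird is never obtained. corbel would need rhoird and rhozin (Recipe 1), but rhoird is never obtained. zanbry would need gorash, renond, and corbel (Recipe 8), but corbel is never obtained.

umbwyn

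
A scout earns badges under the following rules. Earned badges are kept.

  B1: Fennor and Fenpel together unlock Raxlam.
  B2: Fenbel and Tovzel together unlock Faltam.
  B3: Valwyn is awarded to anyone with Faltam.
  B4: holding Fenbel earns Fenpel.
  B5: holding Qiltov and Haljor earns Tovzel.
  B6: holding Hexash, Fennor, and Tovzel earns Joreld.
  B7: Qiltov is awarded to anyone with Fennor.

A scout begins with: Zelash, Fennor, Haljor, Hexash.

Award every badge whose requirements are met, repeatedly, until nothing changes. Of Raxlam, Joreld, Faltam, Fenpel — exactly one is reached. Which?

Joreld

With Fennor, Qiltov is earned (B7).
With Qiltov and Haljor, Tovzel is earned (B5).
With Hexash, Fennor, and Tovzel, Joreld is earned (B6).
Faltam would need Fenbel and Tovzel (B2), but Fenbel is never earned. Raxlam would need Fennor and Fenpel (B1), but Fenpel is never earned. Fenpel would need Fenbel (B4), but Fenbel is never earned.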